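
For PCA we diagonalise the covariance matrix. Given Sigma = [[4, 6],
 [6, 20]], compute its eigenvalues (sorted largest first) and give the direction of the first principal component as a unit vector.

Step 1 — characteristic polynomial of 2×2 Sigma:
  det(Sigma - λI) = λ² - trace · λ + det = 0.
  trace = 4 + 20 = 24, det = 4·20 - (6)² = 44.
Step 2 — discriminant:
  Δ = trace² - 4·det = 576 - 176 = 400.
Step 3 — eigenvalues:
  λ = (trace ± √Δ)/2 = (24 ± 20)/2,
  λ_1 = 22,  λ_2 = 2.

Step 4 — unit eigenvector for λ_1: solve (Sigma - λ_1 I)v = 0. First row:
  (4 - 22)·v_x + (6)·v_y = 0, i.e. (-18)·v_x + (6)·v_y = 0,
  so v ∝ (b, λ_1 - a) = (6, 18) = u.
  ||u|| = √((6)² + (18)²) = √(360) ≈ 18.9737,
  v_1 = u/||u|| ≈ (0.3162, 0.9487) (||v_1|| = 1).

λ_1 = 22,  λ_2 = 2;  v_1 ≈ (0.3162, 0.9487)


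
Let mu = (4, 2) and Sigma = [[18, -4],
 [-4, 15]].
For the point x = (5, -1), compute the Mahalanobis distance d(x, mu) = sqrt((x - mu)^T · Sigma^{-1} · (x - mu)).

Step 1 — centre the observation: (x - mu) = (1, -3).

Step 2 — invert Sigma. det(Sigma) = 18·15 - (-4)² = 254.
  Sigma^{-1} = (1/det) · [[d, -b], [-b, a]] = [[0.0591, 0.0157],
 [0.0157, 0.0709]].

Step 3 — form the quadratic (x - mu)^T · Sigma^{-1} · (x - mu):
  Sigma^{-1} · (x - mu) = (0.0118, -0.1969).
  (x - mu)^T · [Sigma^{-1} · (x - mu)] = (1)·(0.0118) + (-3)·(-0.1969) = 0.6024.

Step 4 — take square root: d = √(0.6024) ≈ 0.7761.

d(x, mu) = √(0.6024) ≈ 0.7761


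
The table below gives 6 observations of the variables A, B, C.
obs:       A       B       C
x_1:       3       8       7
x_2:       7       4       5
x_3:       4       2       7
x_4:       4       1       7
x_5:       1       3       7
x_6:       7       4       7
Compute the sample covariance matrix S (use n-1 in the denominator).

Step 1 — column means:
  mean(A) = (3 + 7 + 4 + 4 + 1 + 7) / 6 = 26/6 = 4.3333
  mean(B) = (8 + 4 + 2 + 1 + 3 + 4) / 6 = 22/6 = 3.6667
  mean(C) = (7 + 5 + 7 + 7 + 7 + 7) / 6 = 40/6 = 6.6667

Step 2 — sample covariance S[i,j] = (1/(n-1)) · Σ_k (x_{k,i} - mean_i) · (x_{k,j} - mean_j), with n-1 = 5.
  S[A,A] = ((-1.3333)·(-1.3333) + (2.6667)·(2.6667) + (-0.3333)·(-0.3333) + (-0.3333)·(-0.3333) + (-3.3333)·(-3.3333) + (2.6667)·(2.6667)) / 5 = 27.3333/5 = 5.4667
  S[A,B] = ((-1.3333)·(4.3333) + (2.6667)·(0.3333) + (-0.3333)·(-1.6667) + (-0.3333)·(-2.6667) + (-3.3333)·(-0.6667) + (2.6667)·(0.3333)) / 5 = -0.3333/5 = -0.0667
  S[A,C] = ((-1.3333)·(0.3333) + (2.6667)·(-1.6667) + (-0.3333)·(0.3333) + (-0.3333)·(0.3333) + (-3.3333)·(0.3333) + (2.6667)·(0.3333)) / 5 = -5.3333/5 = -1.0667
  S[B,B] = ((4.3333)·(4.3333) + (0.3333)·(0.3333) + (-1.6667)·(-1.6667) + (-2.6667)·(-2.6667) + (-0.6667)·(-0.6667) + (0.3333)·(0.3333)) / 5 = 29.3333/5 = 5.8667
  S[B,C] = ((4.3333)·(0.3333) + (0.3333)·(-1.6667) + (-1.6667)·(0.3333) + (-2.6667)·(0.3333) + (-0.6667)·(0.3333) + (0.3333)·(0.3333)) / 5 = -0.6667/5 = -0.1333
  S[C,C] = ((0.3333)·(0.3333) + (-1.6667)·(-1.6667) + (0.3333)·(0.3333) + (0.3333)·(0.3333) + (0.3333)·(0.3333) + (0.3333)·(0.3333)) / 5 = 3.3333/5 = 0.6667

S is symmetric (S[j,i] = S[i,j]). Assembling:

S = [[5.4667, -0.0667, -1.0667],
 [-0.0667, 5.8667, -0.1333],
 [-1.0667, -0.1333, 0.6667]]


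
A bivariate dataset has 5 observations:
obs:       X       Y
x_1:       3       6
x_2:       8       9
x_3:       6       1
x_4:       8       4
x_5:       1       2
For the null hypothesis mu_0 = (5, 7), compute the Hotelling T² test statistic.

Step 1 — sample mean vector:
  mean(X) = (3 + 8 + 6 + 8 + 1) / 5 = 26/5 = 5.2
  mean(Y) = (6 + 9 + 1 + 4 + 2) / 5 = 22/5 = 4.4
  x̄ = (5.2, 4.4),  deviation x̄ - mu_0 = (5.2, 4.4) - (5, 7) = (0.2, -2.6).

Step 2 — sample covariance matrix, S[i,j] = (1/(n-1)) · Σ_k (x_{k,i} - mean_i) · (x_{k,j} - mean_j), divisor n-1 = 4:
  S[X,X] = ((-2.2)·(-2.2) + (2.8)·(2.8) + (0.8)·(0.8) + (2.8)·(2.8) + (-4.2)·(-4.2)) / 4 = 38.8/4 = 9.7
  S[X,Y] = ((-2.2)·(1.6) + (2.8)·(4.6) + (0.8)·(-3.4) + (2.8)·(-0.4) + (-4.2)·(-2.4)) / 4 = 15.6/4 = 3.9
  S[Y,Y] = ((1.6)·(1.6) + (4.6)·(4.6) + (-3.4)·(-3.4) + (-0.4)·(-0.4) + (-2.4)·(-2.4)) / 4 = 41.2/4 = 10.3
  S = [[9.7, 3.9],
 [3.9, 10.3]].

Step 3 — invert S. det(S) = 9.7·10.3 - (3.9)² = 84.7.
  S^{-1} = (1/det) · [[d, -b], [-b, a]] = [[0.1216, -0.046],
 [-0.046, 0.1145]].

Step 4 — quadratic form (x̄ - mu_0)^T · S^{-1} · (x̄ - mu_0):
  S^{-1} · (x̄ - mu_0) = (0.144, -0.307),
  (x̄ - mu_0)^T · [...] = (0.2)·(0.144) + (-2.6)·(-0.307) = 0.8269.

Step 5 — scale by n: T² = 5 · 0.8269 = 4.1346.

T² ≈ 4.1346


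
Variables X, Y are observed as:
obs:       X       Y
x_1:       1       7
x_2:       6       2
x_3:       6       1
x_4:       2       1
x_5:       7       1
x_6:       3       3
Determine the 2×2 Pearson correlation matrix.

Step 1 — column means:
  mean(X) = (1 + 6 + 6 + 2 + 7 + 3) / 6 = 25/6 = 4.1667
  mean(Y) = (7 + 2 + 1 + 1 + 1 + 3) / 6 = 15/6 = 2.5

Step 2 — sample variances and covariances s[i,j] = (1/(n-1)) · Σ_k (x_{k,i} - mean_i) · (x_{k,j} - mean_j), with n-1 = 5:
  s[X,X] = ((-3.1667)·(-3.1667) + (1.8333)·(1.8333) + (1.8333)·(1.8333) + (-2.1667)·(-2.1667) + (2.8333)·(2.8333) + (-1.1667)·(-1.1667)) / 5 = 30.8333/5 = 6.1667
  s[X,Y] = ((-3.1667)·(4.5) + (1.8333)·(-0.5) + (1.8333)·(-1.5) + (-2.1667)·(-1.5) + (2.8333)·(-1.5) + (-1.1667)·(0.5)) / 5 = -19.5/5 = -3.9
  s[Y,Y] = ((4.5)·(4.5) + (-0.5)·(-0.5) + (-1.5)·(-1.5) + (-1.5)·(-1.5) + (-1.5)·(-1.5) + (0.5)·(0.5)) / 5 = 27.5/5 = 5.5
  Sample standard deviations s_i = √(s[i,i]):
  s(X) = √(6.1667) = 2.4833
  s(Y) = √(5.5) = 2.3452

Step 3 — r_{ij} = s_{ij} / (s_i · s_j):
  r[X,X] = 1 (diagonal).
  r[X,Y] = -3.9 / (2.4833 · 2.3452) = -3.9 / 5.8238 = -0.6697
  r[Y,Y] = 1 (diagonal).

R is symmetric with unit diagonal. Assembling:

R = [[1, -0.6697],
 [-0.6697, 1]]


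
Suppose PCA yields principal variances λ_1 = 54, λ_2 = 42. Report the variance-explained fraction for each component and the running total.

Step 1 — total variance = trace(Sigma) = Σ λ_i = 54 + 42 = 96.

Step 2 — fraction explained by component i = λ_i / Σ λ:
  PC1: 54/96 = 0.5625
  PC2: 42/96 = 0.4375

Step 3 — cumulative fraction after k components = (λ_1 + ... + λ_k) / Σ λ:
  k = 1: 54/96 = 0.5625
  k = 2: (54 + 42)/96 = 96/96 = 1

Summary (fraction, with percent):

explained: PC1 0.5625 (56.25%), PC2 0.4375 (43.75%);  cumulative: 0.5625, 1


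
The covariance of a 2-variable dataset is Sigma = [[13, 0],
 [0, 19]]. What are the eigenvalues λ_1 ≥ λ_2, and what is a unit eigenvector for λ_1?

Step 1 — characteristic polynomial of 2×2 Sigma:
  det(Sigma - λI) = λ² - trace · λ + det = 0.
  trace = 13 + 19 = 32, det = 13·19 - (0)² = 247.
Step 2 — discriminant:
  Δ = trace² - 4·det = 1024 - 988 = 36.
Step 3 — eigenvalues:
  λ = (trace ± √Δ)/2 = (32 ± 6)/2,
  λ_1 = 19,  λ_2 = 13.

Step 4 — unit eigenvector for λ_1: Sigma is diagonal, so its eigenvectors are the coordinate axes. λ_1 = 19 is the diagonal entry on the second coordinate axis, hence
  v_1 = (0, 1) (||v_1|| = 1).

λ_1 = 19,  λ_2 = 13;  v_1 ≈ (0, 1)


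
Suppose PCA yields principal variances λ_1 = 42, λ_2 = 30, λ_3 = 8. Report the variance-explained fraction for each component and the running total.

Step 1 — total variance = trace(Sigma) = Σ λ_i = 42 + 30 + 8 = 80.

Step 2 — fraction explained by component i = λ_i / Σ λ:
  PC1: 42/80 = 0.525
  PC2: 30/80 = 0.375
  PC3: 8/80 = 0.1

Step 3 — cumulative fraction after k components = (λ_1 + ... + λ_k) / Σ λ:
  k = 1: 42/80 = 0.525
  k = 2: (42 + 30)/80 = 72/80 = 0.9
  k = 3: (42 + 30 + 8)/80 = 80/80 = 1

Summary (fraction, with percent):

explained: PC1 0.525 (52.5%), PC2 0.375 (37.5%), PC3 0.1 (10%);  cumulative: 0.525, 0.9, 1


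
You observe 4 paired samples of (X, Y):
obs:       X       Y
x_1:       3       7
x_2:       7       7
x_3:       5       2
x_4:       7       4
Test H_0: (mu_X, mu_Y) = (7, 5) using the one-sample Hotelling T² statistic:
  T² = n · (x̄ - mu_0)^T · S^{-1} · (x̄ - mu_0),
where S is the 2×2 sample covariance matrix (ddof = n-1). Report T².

Step 1 — sample mean vector:
  mean(X) = (3 + 7 + 5 + 7) / 4 = 22/4 = 5.5
  mean(Y) = (7 + 7 + 2 + 4) / 4 = 20/4 = 5
  x̄ = (5.5, 5),  deviation x̄ - mu_0 = (5.5, 5) - (7, 5) = (-1.5, 0).

Step 2 — sample covariance matrix, S[i,j] = (1/(n-1)) · Σ_k (x_{k,i} - mean_i) · (x_{k,j} - mean_j), divisor n-1 = 3:
  S[X,X] = ((-2.5)·(-2.5) + (1.5)·(1.5) + (-0.5)·(-0.5) + (1.5)·(1.5)) / 3 = 11/3 = 3.6667
  S[X,Y] = ((-2.5)·(2) + (1.5)·(2) + (-0.5)·(-3) + (1.5)·(-1)) / 3 = -2/3 = -0.6667
  S[Y,Y] = ((2)·(2) + (2)·(2) + (-3)·(-3) + (-1)·(-1)) / 3 = 18/3 = 6
  S = [[3.6667, -0.6667],
 [-0.6667, 6]].

Step 3 — invert S. det(S) = 3.6667·6 - (-0.6667)² = 21.5556.
  S^{-1} = (1/det) · [[d, -b], [-b, a]] = [[0.2784, 0.0309],
 [0.0309, 0.1701]].

Step 4 — quadratic form (x̄ - mu_0)^T · S^{-1} · (x̄ - mu_0):
  S^{-1} · (x̄ - mu_0) = (-0.4175, -0.0464),
  (x̄ - mu_0)^T · [...] = (-1.5)·(-0.4175) + (0)·(-0.0464) = 0.6263.

Step 5 — scale by n: T² = 4 · 0.6263 = 2.5052.

T² ≈ 2.5052


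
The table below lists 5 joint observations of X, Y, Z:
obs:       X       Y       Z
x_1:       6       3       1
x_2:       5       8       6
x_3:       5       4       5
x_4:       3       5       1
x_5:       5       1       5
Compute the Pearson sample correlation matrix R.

Step 1 — column means:
  mean(X) = (6 + 5 + 5 + 3 + 5) / 5 = 24/5 = 4.8
  mean(Y) = (3 + 8 + 4 + 5 + 1) / 5 = 21/5 = 4.2
  mean(Z) = (1 + 6 + 5 + 1 + 5) / 5 = 18/5 = 3.6

Step 2 — sample variances and covariances s[i,j] = (1/(n-1)) · Σ_k (x_{k,i} - mean_i) · (x_{k,j} - mean_j), with n-1 = 4:
  s[X,X] = ((1.2)·(1.2) + (0.2)·(0.2) + (0.2)·(0.2) + (-1.8)·(-1.8) + (0.2)·(0.2)) / 4 = 4.8/4 = 1.2
  s[X,Y] = ((1.2)·(-1.2) + (0.2)·(3.8) + (0.2)·(-0.2) + (-1.8)·(0.8) + (0.2)·(-3.2)) / 4 = -2.8/4 = -0.7
  s[X,Z] = ((1.2)·(-2.6) + (0.2)·(2.4) + (0.2)·(1.4) + (-1.8)·(-2.6) + (0.2)·(1.4)) / 4 = 2.6/4 = 0.65
  s[Y,Y] = ((-1.2)·(-1.2) + (3.8)·(3.8) + (-0.2)·(-0.2) + (0.8)·(0.8) + (-3.2)·(-3.2)) / 4 = 26.8/4 = 6.7
  s[Y,Z] = ((-1.2)·(-2.6) + (3.8)·(2.4) + (-0.2)·(1.4) + (0.8)·(-2.6) + (-3.2)·(1.4)) / 4 = 5.4/4 = 1.35
  s[Z,Z] = ((-2.6)·(-2.6) + (2.4)·(2.4) + (1.4)·(1.4) + (-2.6)·(-2.6) + (1.4)·(1.4)) / 4 = 23.2/4 = 5.8
  Sample standard deviations s_i = √(s[i,i]):
  s(X) = √(1.2) = 1.0954
  s(Y) = √(6.7) = 2.5884
  s(Z) = √(5.8) = 2.4083

Step 3 — r_{ij} = s_{ij} / (s_i · s_j):
  r[X,X] = 1 (diagonal).
  r[X,Y] = -0.7 / (1.0954 · 2.5884) = -0.7 / 2.8355 = -0.2469
  r[X,Z] = 0.65 / (1.0954 · 2.4083) = 0.65 / 2.6382 = 0.2464
  r[Y,Y] = 1 (diagonal).
  r[Y,Z] = 1.35 / (2.5884 · 2.4083) = 1.35 / 6.2338 = 0.2166
  r[Z,Z] = 1 (diagonal).

R is symmetric with unit diagonal. Assembling:

R = [[1, -0.2469, 0.2464],
 [-0.2469, 1, 0.2166],
 [0.2464, 0.2166, 1]]


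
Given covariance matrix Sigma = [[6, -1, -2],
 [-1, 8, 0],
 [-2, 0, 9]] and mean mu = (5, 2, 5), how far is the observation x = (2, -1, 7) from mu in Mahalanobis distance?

Step 1 — centre the observation: (x - mu) = (-3, -3, 2).

Step 2 — invert Sigma (cofactor / det for 3×3, or solve directly):
  Sigma^{-1} = [[0.1841, 0.023, 0.0409],
 [0.023, 0.1279, 0.0051],
 [0.0409, 0.0051, 0.1202]].

Step 3 — form the quadratic (x - mu)^T · Sigma^{-1} · (x - mu):
  Sigma^{-1} · (x - mu) = (-0.5396, -0.4425, 0.1023).
  (x - mu)^T · [Sigma^{-1} · (x - mu)] = (-3)·(-0.5396) + (-3)·(-0.4425) + (2)·(0.1023) = 3.1509.

Step 4 — take square root: d = √(3.1509) ≈ 1.7751.

d(x, mu) = √(3.1509) ≈ 1.7751


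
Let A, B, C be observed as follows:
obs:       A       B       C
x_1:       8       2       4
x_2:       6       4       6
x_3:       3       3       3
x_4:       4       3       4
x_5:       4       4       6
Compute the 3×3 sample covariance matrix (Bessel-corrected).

Step 1 — column means:
  mean(A) = (8 + 6 + 3 + 4 + 4) / 5 = 25/5 = 5
  mean(B) = (2 + 4 + 3 + 3 + 4) / 5 = 16/5 = 3.2
  mean(C) = (4 + 6 + 3 + 4 + 6) / 5 = 23/5 = 4.6

Step 2 — sample covariance S[i,j] = (1/(n-1)) · Σ_k (x_{k,i} - mean_i) · (x_{k,j} - mean_j), with n-1 = 4.
  S[A,A] = ((3)·(3) + (1)·(1) + (-2)·(-2) + (-1)·(-1) + (-1)·(-1)) / 4 = 16/4 = 4
  S[A,B] = ((3)·(-1.2) + (1)·(0.8) + (-2)·(-0.2) + (-1)·(-0.2) + (-1)·(0.8)) / 4 = -3/4 = -0.75
  S[A,C] = ((3)·(-0.6) + (1)·(1.4) + (-2)·(-1.6) + (-1)·(-0.6) + (-1)·(1.4)) / 4 = 2/4 = 0.5
  S[B,B] = ((-1.2)·(-1.2) + (0.8)·(0.8) + (-0.2)·(-0.2) + (-0.2)·(-0.2) + (0.8)·(0.8)) / 4 = 2.8/4 = 0.7
  S[B,C] = ((-1.2)·(-0.6) + (0.8)·(1.4) + (-0.2)·(-1.6) + (-0.2)·(-0.6) + (0.8)·(1.4)) / 4 = 3.4/4 = 0.85
  S[C,C] = ((-0.6)·(-0.6) + (1.4)·(1.4) + (-1.6)·(-1.6) + (-0.6)·(-0.6) + (1.4)·(1.4)) / 4 = 7.2/4 = 1.8

S is symmetric (S[j,i] = S[i,j]). Assembling:

S = [[4, -0.75, 0.5],
 [-0.75, 0.7, 0.85],
 [0.5, 0.85, 1.8]]


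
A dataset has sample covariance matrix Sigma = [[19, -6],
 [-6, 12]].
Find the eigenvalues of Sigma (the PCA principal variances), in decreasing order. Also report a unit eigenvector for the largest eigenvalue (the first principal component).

Step 1 — characteristic polynomial of 2×2 Sigma:
  det(Sigma - λI) = λ² - trace · λ + det = 0.
  trace = 19 + 12 = 31, det = 19·12 - (-6)² = 192.
Step 2 — discriminant:
  Δ = trace² - 4·det = 961 - 768 = 193.
Step 3 — eigenvalues:
  λ = (trace ± √Δ)/2 = (31 ± 13.8924)/2,
  λ_1 = 22.4462,  λ_2 = 8.5538.

Step 4 — unit eigenvector for λ_1: solve (Sigma - λ_1 I)v = 0. First row:
  (19 - 22.4462)·v_x + (-6)·v_y = 0, i.e. (-3.4462)·v_x + (-6)·v_y = 0,
  so v ∝ (b, λ_1 - a) = (-6, 3.4462); multiply by -1 so the first entry is positive: u = (6, -3.4462).
  ||u|| = √((6)² + (-3.4462)²) = √(47.8764) ≈ 6.9193,
  v_1 = u/||u|| ≈ (0.8671, -0.4981) (||v_1|| = 1).

λ_1 = 22.4462,  λ_2 = 8.5538;  v_1 ≈ (0.8671, -0.4981)


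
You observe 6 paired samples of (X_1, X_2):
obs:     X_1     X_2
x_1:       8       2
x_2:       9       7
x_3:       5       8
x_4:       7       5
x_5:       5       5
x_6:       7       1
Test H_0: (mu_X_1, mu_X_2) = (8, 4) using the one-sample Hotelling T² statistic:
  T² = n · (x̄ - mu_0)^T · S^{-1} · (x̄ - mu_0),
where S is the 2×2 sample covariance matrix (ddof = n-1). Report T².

Step 1 — sample mean vector:
  mean(X_1) = (8 + 9 + 5 + 7 + 5 + 7) / 6 = 41/6 = 6.8333
  mean(X_2) = (2 + 7 + 8 + 5 + 5 + 1) / 6 = 28/6 = 4.6667
  x̄ = (6.8333, 4.6667),  deviation x̄ - mu_0 = (6.8333, 4.6667) - (8, 4) = (-1.1667, 0.6667).

Step 2 — sample covariance matrix, S[i,j] = (1/(n-1)) · Σ_k (x_{k,i} - mean_i) · (x_{k,j} - mean_j), divisor n-1 = 5:
  S[X_1,X_1] = ((1.1667)·(1.1667) + (2.1667)·(2.1667) + (-1.8333)·(-1.8333) + (0.1667)·(0.1667) + (-1.8333)·(-1.8333) + (0.1667)·(0.1667)) / 5 = 12.8333/5 = 2.5667
  S[X_1,X_2] = ((1.1667)·(-2.6667) + (2.1667)·(2.3333) + (-1.8333)·(3.3333) + (0.1667)·(0.3333) + (-1.8333)·(0.3333) + (0.1667)·(-3.6667)) / 5 = -5.3333/5 = -1.0667
  S[X_2,X_2] = ((-2.6667)·(-2.6667) + (2.3333)·(2.3333) + (3.3333)·(3.3333) + (0.3333)·(0.3333) + (0.3333)·(0.3333) + (-3.6667)·(-3.6667)) / 5 = 37.3333/5 = 7.4667
  S = [[2.5667, -1.0667],
 [-1.0667, 7.4667]].

Step 3 — invert S. det(S) = 2.5667·7.4667 - (-1.0667)² = 18.0267.
  S^{-1} = (1/det) · [[d, -b], [-b, a]] = [[0.4142, 0.0592],
 [0.0592, 0.1424]].

Step 4 — quadratic form (x̄ - mu_0)^T · S^{-1} · (x̄ - mu_0):
  S^{-1} · (x̄ - mu_0) = (-0.4438, 0.0259),
  (x̄ - mu_0)^T · [...] = (-1.1667)·(-0.4438) + (0.6667)·(0.0259) = 0.535.

Step 5 — scale by n: T² = 6 · 0.535 = 3.2101.

T² ≈ 3.2101


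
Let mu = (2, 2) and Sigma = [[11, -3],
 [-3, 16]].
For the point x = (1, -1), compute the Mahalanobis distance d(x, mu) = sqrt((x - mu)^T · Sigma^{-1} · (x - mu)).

Step 1 — centre the observation: (x - mu) = (-1, -3).

Step 2 — invert Sigma. det(Sigma) = 11·16 - (-3)² = 167.
  Sigma^{-1} = (1/det) · [[d, -b], [-b, a]] = [[0.0958, 0.018],
 [0.018, 0.0659]].

Step 3 — form the quadratic (x - mu)^T · Sigma^{-1} · (x - mu):
  Sigma^{-1} · (x - mu) = (-0.1497, -0.2156).
  (x - mu)^T · [Sigma^{-1} · (x - mu)] = (-1)·(-0.1497) + (-3)·(-0.2156) = 0.7964.

Step 4 — take square root: d = √(0.7964) ≈ 0.8924.

d(x, mu) = √(0.7964) ≈ 0.8924


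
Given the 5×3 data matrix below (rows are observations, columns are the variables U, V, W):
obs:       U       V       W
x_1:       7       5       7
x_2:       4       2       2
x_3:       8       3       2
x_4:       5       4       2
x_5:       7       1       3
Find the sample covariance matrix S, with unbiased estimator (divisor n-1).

Step 1 — column means:
  mean(U) = (7 + 4 + 8 + 5 + 7) / 5 = 31/5 = 6.2
  mean(V) = (5 + 2 + 3 + 4 + 1) / 5 = 15/5 = 3
  mean(W) = (7 + 2 + 2 + 2 + 3) / 5 = 16/5 = 3.2

Step 2 — sample covariance S[i,j] = (1/(n-1)) · Σ_k (x_{k,i} - mean_i) · (x_{k,j} - mean_j), with n-1 = 4.
  S[U,U] = ((0.8)·(0.8) + (-2.2)·(-2.2) + (1.8)·(1.8) + (-1.2)·(-1.2) + (0.8)·(0.8)) / 4 = 10.8/4 = 2.7
  S[U,V] = ((0.8)·(2) + (-2.2)·(-1) + (1.8)·(0) + (-1.2)·(1) + (0.8)·(-2)) / 4 = 1/4 = 0.25
  S[U,W] = ((0.8)·(3.8) + (-2.2)·(-1.2) + (1.8)·(-1.2) + (-1.2)·(-1.2) + (0.8)·(-0.2)) / 4 = 4.8/4 = 1.2
  S[V,V] = ((2)·(2) + (-1)·(-1) + (0)·(0) + (1)·(1) + (-2)·(-2)) / 4 = 10/4 = 2.5
  S[V,W] = ((2)·(3.8) + (-1)·(-1.2) + (0)·(-1.2) + (1)·(-1.2) + (-2)·(-0.2)) / 4 = 8/4 = 2
  S[W,W] = ((3.8)·(3.8) + (-1.2)·(-1.2) + (-1.2)·(-1.2) + (-1.2)·(-1.2) + (-0.2)·(-0.2)) / 4 = 18.8/4 = 4.7

S is symmetric (S[j,i] = S[i,j]). Assembling:

S = [[2.7, 0.25, 1.2],
 [0.25, 2.5, 2],
 [1.2, 2, 4.7]]


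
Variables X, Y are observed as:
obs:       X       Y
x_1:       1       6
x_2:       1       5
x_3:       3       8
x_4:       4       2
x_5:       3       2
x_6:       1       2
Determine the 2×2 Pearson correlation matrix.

Step 1 — column means:
  mean(X) = (1 + 1 + 3 + 4 + 3 + 1) / 6 = 13/6 = 2.1667
  mean(Y) = (6 + 5 + 8 + 2 + 2 + 2) / 6 = 25/6 = 4.1667

Step 2 — sample variances and covariances s[i,j] = (1/(n-1)) · Σ_k (x_{k,i} - mean_i) · (x_{k,j} - mean_j), with n-1 = 5:
  s[X,X] = ((-1.1667)·(-1.1667) + (-1.1667)·(-1.1667) + (0.8333)·(0.8333) + (1.8333)·(1.8333) + (0.8333)·(0.8333) + (-1.1667)·(-1.1667)) / 5 = 8.8333/5 = 1.7667
  s[X,Y] = ((-1.1667)·(1.8333) + (-1.1667)·(0.8333) + (0.8333)·(3.8333) + (1.8333)·(-2.1667) + (0.8333)·(-2.1667) + (-1.1667)·(-2.1667)) / 5 = -3.1667/5 = -0.6333
  s[Y,Y] = ((1.8333)·(1.8333) + (0.8333)·(0.8333) + (3.8333)·(3.8333) + (-2.1667)·(-2.1667) + (-2.1667)·(-2.1667) + (-2.1667)·(-2.1667)) / 5 = 32.8333/5 = 6.5667
  Sample standard deviations s_i = √(s[i,i]):
  s(X) = √(1.7667) = 1.3292
  s(Y) = √(6.5667) = 2.5626

Step 3 — r_{ij} = s_{ij} / (s_i · s_j):
  r[X,X] = 1 (diagonal).
  r[X,Y] = -0.6333 / (1.3292 · 2.5626) = -0.6333 / 3.406 = -0.1859
  r[Y,Y] = 1 (diagonal).

R is symmetric with unit diagonal. Assembling:

R = [[1, -0.1859],
 [-0.1859, 1]]


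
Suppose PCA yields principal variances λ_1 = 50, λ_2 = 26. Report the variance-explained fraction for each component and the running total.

Step 1 — total variance = trace(Sigma) = Σ λ_i = 50 + 26 = 76.

Step 2 — fraction explained by component i = λ_i / Σ λ:
  PC1: 50/76 = 0.6579
  PC2: 26/76 = 0.3421

Step 3 — cumulative fraction after k components = (λ_1 + ... + λ_k) / Σ λ:
  k = 1: 50/76 = 0.6579
  k = 2: (50 + 26)/76 = 76/76 = 1

Summary (fraction, with percent):

explained: PC1 0.6579 (65.79%), PC2 0.3421 (34.21%);  cumulative: 0.6579, 1


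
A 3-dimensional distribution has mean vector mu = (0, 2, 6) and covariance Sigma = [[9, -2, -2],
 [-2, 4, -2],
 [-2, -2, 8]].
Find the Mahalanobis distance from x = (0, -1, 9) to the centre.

Step 1 — centre the observation: (x - mu) = (0, -3, 3).

Step 2 — invert Sigma (cofactor / det for 3×3, or solve directly):
  Sigma^{-1} = [[0.1489, 0.1064, 0.0638],
 [0.1064, 0.3617, 0.117],
 [0.0638, 0.117, 0.1702]].

Step 3 — form the quadratic (x - mu)^T · Sigma^{-1} · (x - mu):
  Sigma^{-1} · (x - mu) = (-0.1277, -0.734, 0.1596).
  (x - mu)^T · [Sigma^{-1} · (x - mu)] = (0)·(-0.1277) + (-3)·(-0.734) + (3)·(0.1596) = 2.6809.

Step 4 — take square root: d = √(2.6809) ≈ 1.6373.

d(x, mu) = √(2.6809) ≈ 1.6373


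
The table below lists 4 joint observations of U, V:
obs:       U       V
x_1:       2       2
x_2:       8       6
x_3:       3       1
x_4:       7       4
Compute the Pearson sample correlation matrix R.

Step 1 — column means:
  mean(U) = (2 + 8 + 3 + 7) / 4 = 20/4 = 5
  mean(V) = (2 + 6 + 1 + 4) / 4 = 13/4 = 3.25

Step 2 — sample variances and covariances s[i,j] = (1/(n-1)) · Σ_k (x_{k,i} - mean_i) · (x_{k,j} - mean_j), with n-1 = 3:
  s[U,U] = ((-3)·(-3) + (3)·(3) + (-2)·(-2) + (2)·(2)) / 3 = 26/3 = 8.6667
  s[U,V] = ((-3)·(-1.25) + (3)·(2.75) + (-2)·(-2.25) + (2)·(0.75)) / 3 = 18/3 = 6
  s[V,V] = ((-1.25)·(-1.25) + (2.75)·(2.75) + (-2.25)·(-2.25) + (0.75)·(0.75)) / 3 = 14.75/3 = 4.9167
  Sample standard deviations s_i = √(s[i,i]):
  s(U) = √(8.6667) = 2.9439
  s(V) = √(4.9167) = 2.2174

Step 3 — r_{ij} = s_{ij} / (s_i · s_j):
  r[U,U] = 1 (diagonal).
  r[U,V] = 6 / (2.9439 · 2.2174) = 6 / 6.5277 = 0.9192
  r[V,V] = 1 (diagonal).

R is symmetric with unit diagonal. Assembling:

R = [[1, 0.9192],
 [0.9192, 1]]


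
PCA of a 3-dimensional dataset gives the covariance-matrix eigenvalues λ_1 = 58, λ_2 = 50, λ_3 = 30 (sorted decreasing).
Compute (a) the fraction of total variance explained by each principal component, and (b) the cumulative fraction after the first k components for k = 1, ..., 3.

Step 1 — total variance = trace(Sigma) = Σ λ_i = 58 + 50 + 30 = 138.

Step 2 — fraction explained by component i = λ_i / Σ λ:
  PC1: 58/138 = 0.4203
  PC2: 50/138 = 0.3623
  PC3: 30/138 = 0.2174

Step 3 — cumulative fraction after k components = (λ_1 + ... + λ_k) / Σ λ:
  k = 1: 58/138 = 0.4203
  k = 2: (58 + 50)/138 = 108/138 = 0.7826
  k = 3: (58 + 50 + 30)/138 = 138/138 = 1

Summary (fraction, with percent):

explained: PC1 0.4203 (42.03%), PC2 0.3623 (36.23%), PC3 0.2174 (21.74%);  cumulative: 0.4203, 0.7826, 1


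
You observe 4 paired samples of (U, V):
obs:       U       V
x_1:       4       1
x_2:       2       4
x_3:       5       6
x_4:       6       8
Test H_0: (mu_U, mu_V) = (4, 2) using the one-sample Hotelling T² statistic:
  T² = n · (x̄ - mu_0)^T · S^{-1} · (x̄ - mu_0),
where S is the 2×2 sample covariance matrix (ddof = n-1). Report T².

Step 1 — sample mean vector:
  mean(U) = (4 + 2 + 5 + 6) / 4 = 17/4 = 4.25
  mean(V) = (1 + 4 + 6 + 8) / 4 = 19/4 = 4.75
  x̄ = (4.25, 4.75),  deviation x̄ - mu_0 = (4.25, 4.75) - (4, 2) = (0.25, 2.75).

Step 2 — sample covariance matrix, S[i,j] = (1/(n-1)) · Σ_k (x_{k,i} - mean_i) · (x_{k,j} - mean_j), divisor n-1 = 3:
  S[U,U] = ((-0.25)·(-0.25) + (-2.25)·(-2.25) + (0.75)·(0.75) + (1.75)·(1.75)) / 3 = 8.75/3 = 2.9167
  S[U,V] = ((-0.25)·(-3.75) + (-2.25)·(-0.75) + (0.75)·(1.25) + (1.75)·(3.25)) / 3 = 9.25/3 = 3.0833
  S[V,V] = ((-3.75)·(-3.75) + (-0.75)·(-0.75) + (1.25)·(1.25) + (3.25)·(3.25)) / 3 = 26.75/3 = 8.9167
  S = [[2.9167, 3.0833],
 [3.0833, 8.9167]].

Step 3 — invert S. det(S) = 2.9167·8.9167 - (3.0833)² = 16.5.
  S^{-1} = (1/det) · [[d, -b], [-b, a]] = [[0.5404, -0.1869],
 [-0.1869, 0.1768]].

Step 4 — quadratic form (x̄ - mu_0)^T · S^{-1} · (x̄ - mu_0):
  S^{-1} · (x̄ - mu_0) = (-0.3788, 0.4394),
  (x̄ - mu_0)^T · [...] = (0.25)·(-0.3788) + (2.75)·(0.4394) = 1.1136.

Step 5 — scale by n: T² = 4 · 1.1136 = 4.4545.

T² ≈ 4.4545


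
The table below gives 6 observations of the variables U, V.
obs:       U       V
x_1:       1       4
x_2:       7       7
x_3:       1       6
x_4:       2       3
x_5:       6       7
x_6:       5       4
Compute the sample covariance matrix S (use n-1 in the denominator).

Step 1 — column means:
  mean(U) = (1 + 7 + 1 + 2 + 6 + 5) / 6 = 22/6 = 3.6667
  mean(V) = (4 + 7 + 6 + 3 + 7 + 4) / 6 = 31/6 = 5.1667

Step 2 — sample covariance S[i,j] = (1/(n-1)) · Σ_k (x_{k,i} - mean_i) · (x_{k,j} - mean_j), with n-1 = 5.
  S[U,U] = ((-2.6667)·(-2.6667) + (3.3333)·(3.3333) + (-2.6667)·(-2.6667) + (-1.6667)·(-1.6667) + (2.3333)·(2.3333) + (1.3333)·(1.3333)) / 5 = 35.3333/5 = 7.0667
  S[U,V] = ((-2.6667)·(-1.1667) + (3.3333)·(1.8333) + (-2.6667)·(0.8333) + (-1.6667)·(-2.1667) + (2.3333)·(1.8333) + (1.3333)·(-1.1667)) / 5 = 13.3333/5 = 2.6667
  S[V,V] = ((-1.1667)·(-1.1667) + (1.8333)·(1.8333) + (0.8333)·(0.8333) + (-2.1667)·(-2.1667) + (1.8333)·(1.8333) + (-1.1667)·(-1.1667)) / 5 = 14.8333/5 = 2.9667

S is symmetric (S[j,i] = S[i,j]). Assembling:

S = [[7.0667, 2.6667],
 [2.6667, 2.9667]]


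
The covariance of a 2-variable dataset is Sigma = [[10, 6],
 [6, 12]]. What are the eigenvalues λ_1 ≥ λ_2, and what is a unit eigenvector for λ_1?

Step 1 — characteristic polynomial of 2×2 Sigma:
  det(Sigma - λI) = λ² - trace · λ + det = 0.
  trace = 10 + 12 = 22, det = 10·12 - (6)² = 84.
Step 2 — discriminant:
  Δ = trace² - 4·det = 484 - 336 = 148.
Step 3 — eigenvalues:
  λ = (trace ± √Δ)/2 = (22 ± 12.1655)/2,
  λ_1 = 17.0828,  λ_2 = 4.9172.

Step 4 — unit eigenvector for λ_1: solve (Sigma - λ_1 I)v = 0. First row:
  (10 - 17.0828)·v_x + (6)·v_y = 0, i.e. (-7.0828)·v_x + (6)·v_y = 0,
  so v ∝ (b, λ_1 - a) = (6, 7.0828) = u.
  ||u|| = √((6)² + (7.0828)²) = √(86.1655) ≈ 9.2825,
  v_1 = u/||u|| ≈ (0.6464, 0.763) (||v_1|| = 1).

λ_1 = 17.0828,  λ_2 = 4.9172;  v_1 ≈ (0.6464, 0.763)


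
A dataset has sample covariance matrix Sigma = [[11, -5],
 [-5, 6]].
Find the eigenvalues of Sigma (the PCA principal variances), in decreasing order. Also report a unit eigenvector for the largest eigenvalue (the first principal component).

Step 1 — characteristic polynomial of 2×2 Sigma:
  det(Sigma - λI) = λ² - trace · λ + det = 0.
  trace = 11 + 6 = 17, det = 11·6 - (-5)² = 41.
Step 2 — discriminant:
  Δ = trace² - 4·det = 289 - 164 = 125.
Step 3 — eigenvalues:
  λ = (trace ± √Δ)/2 = (17 ± 11.1803)/2,
  λ_1 = 14.0902,  λ_2 = 2.9098.

Step 4 — unit eigenvector for λ_1: solve (Sigma - λ_1 I)v = 0. First row:
  (11 - 14.0902)·v_x + (-5)·v_y = 0, i.e. (-3.0902)·v_x + (-5)·v_y = 0,
  so v ∝ (b, λ_1 - a) = (-5, 3.0902); multiply by -1 so the first entry is positive: u = (5, -3.0902).
  ||u|| = √((5)² + (-3.0902)²) = √(34.5492) ≈ 5.8779,
  v_1 = u/||u|| ≈ (0.8507, -0.5257) (||v_1|| = 1).

λ_1 = 14.0902,  λ_2 = 2.9098;  v_1 ≈ (0.8507, -0.5257)


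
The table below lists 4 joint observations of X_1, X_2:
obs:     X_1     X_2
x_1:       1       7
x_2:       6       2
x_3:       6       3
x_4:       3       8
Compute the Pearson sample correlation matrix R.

Step 1 — column means:
  mean(X_1) = (1 + 6 + 6 + 3) / 4 = 16/4 = 4
  mean(X_2) = (7 + 2 + 3 + 8) / 4 = 20/4 = 5

Step 2 — sample variances and covariances s[i,j] = (1/(n-1)) · Σ_k (x_{k,i} - mean_i) · (x_{k,j} - mean_j), with n-1 = 3:
  s[X_1,X_1] = ((-3)·(-3) + (2)·(2) + (2)·(2) + (-1)·(-1)) / 3 = 18/3 = 6
  s[X_1,X_2] = ((-3)·(2) + (2)·(-3) + (2)·(-2) + (-1)·(3)) / 3 = -19/3 = -6.3333
  s[X_2,X_2] = ((2)·(2) + (-3)·(-3) + (-2)·(-2) + (3)·(3)) / 3 = 26/3 = 8.6667
  Sample standard deviations s_i = √(s[i,i]):
  s(X_1) = √(6) = 2.4495
  s(X_2) = √(8.6667) = 2.9439

Step 3 — r_{ij} = s_{ij} / (s_i · s_j):
  r[X_1,X_1] = 1 (diagonal).
  r[X_1,X_2] = -6.3333 / (2.4495 · 2.9439) = -6.3333 / 7.2111 = -0.8783
  r[X_2,X_2] = 1 (diagonal).

R is symmetric with unit diagonal. Assembling:

R = [[1, -0.8783],
 [-0.8783, 1]]


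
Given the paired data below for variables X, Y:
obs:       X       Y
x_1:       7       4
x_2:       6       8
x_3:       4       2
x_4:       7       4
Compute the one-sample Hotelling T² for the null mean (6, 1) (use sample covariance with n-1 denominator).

Step 1 — sample mean vector:
  mean(X) = (7 + 6 + 4 + 7) / 4 = 24/4 = 6
  mean(Y) = (4 + 8 + 2 + 4) / 4 = 18/4 = 4.5
  x̄ = (6, 4.5),  deviation x̄ - mu_0 = (6, 4.5) - (6, 1) = (0, 3.5).

Step 2 — sample covariance matrix, S[i,j] = (1/(n-1)) · Σ_k (x_{k,i} - mean_i) · (x_{k,j} - mean_j), divisor n-1 = 3:
  S[X,X] = ((1)·(1) + (0)·(0) + (-2)·(-2) + (1)·(1)) / 3 = 6/3 = 2
  S[X,Y] = ((1)·(-0.5) + (0)·(3.5) + (-2)·(-2.5) + (1)·(-0.5)) / 3 = 4/3 = 1.3333
  S[Y,Y] = ((-0.5)·(-0.5) + (3.5)·(3.5) + (-2.5)·(-2.5) + (-0.5)·(-0.5)) / 3 = 19/3 = 6.3333
  S = [[2, 1.3333],
 [1.3333, 6.3333]].

Step 3 — invert S. det(S) = 2·6.3333 - (1.3333)² = 10.8889.
  S^{-1} = (1/det) · [[d, -b], [-b, a]] = [[0.5816, -0.1224],
 [-0.1224, 0.1837]].

Step 4 — quadratic form (x̄ - mu_0)^T · S^{-1} · (x̄ - mu_0):
  S^{-1} · (x̄ - mu_0) = (-0.4286, 0.6429),
  (x̄ - mu_0)^T · [...] = (0)·(-0.4286) + (3.5)·(0.6429) = 2.25.

Step 5 — scale by n: T² = 4 · 2.25 = 9.

T² ≈ 9


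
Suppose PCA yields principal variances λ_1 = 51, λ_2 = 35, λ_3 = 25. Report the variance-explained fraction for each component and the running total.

Step 1 — total variance = trace(Sigma) = Σ λ_i = 51 + 35 + 25 = 111.

Step 2 — fraction explained by component i = λ_i / Σ λ:
  PC1: 51/111 = 0.4595
  PC2: 35/111 = 0.3153
  PC3: 25/111 = 0.2252

Step 3 — cumulative fraction after k components = (λ_1 + ... + λ_k) / Σ λ:
  k = 1: 51/111 = 0.4595
  k = 2: (51 + 35)/111 = 86/111 = 0.7748
  k = 3: (51 + 35 + 25)/111 = 111/111 = 1

Summary (fraction, with percent):

explained: PC1 0.4595 (45.95%), PC2 0.3153 (31.53%), PC3 0.2252 (22.52%);  cumulative: 0.4595, 0.7748, 1


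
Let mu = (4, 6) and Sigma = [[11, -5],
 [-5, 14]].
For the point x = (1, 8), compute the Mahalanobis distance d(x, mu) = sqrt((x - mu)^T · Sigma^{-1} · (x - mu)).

Step 1 — centre the observation: (x - mu) = (-3, 2).

Step 2 — invert Sigma. det(Sigma) = 11·14 - (-5)² = 129.
  Sigma^{-1} = (1/det) · [[d, -b], [-b, a]] = [[0.1085, 0.0388],
 [0.0388, 0.0853]].

Step 3 — form the quadratic (x - mu)^T · Sigma^{-1} · (x - mu):
  Sigma^{-1} · (x - mu) = (-0.2481, 0.0543).
  (x - mu)^T · [Sigma^{-1} · (x - mu)] = (-3)·(-0.2481) + (2)·(0.0543) = 0.8527.

Step 4 — take square root: d = √(0.8527) ≈ 0.9234.

d(x, mu) = √(0.8527) ≈ 0.9234


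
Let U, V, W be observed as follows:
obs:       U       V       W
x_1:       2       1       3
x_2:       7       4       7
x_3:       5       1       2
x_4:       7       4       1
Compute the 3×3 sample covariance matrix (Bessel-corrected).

Step 1 — column means:
  mean(U) = (2 + 7 + 5 + 7) / 4 = 21/4 = 5.25
  mean(V) = (1 + 4 + 1 + 4) / 4 = 10/4 = 2.5
  mean(W) = (3 + 7 + 2 + 1) / 4 = 13/4 = 3.25

Step 2 — sample covariance S[i,j] = (1/(n-1)) · Σ_k (x_{k,i} - mean_i) · (x_{k,j} - mean_j), with n-1 = 3.
  S[U,U] = ((-3.25)·(-3.25) + (1.75)·(1.75) + (-0.25)·(-0.25) + (1.75)·(1.75)) / 3 = 16.75/3 = 5.5833
  S[U,V] = ((-3.25)·(-1.5) + (1.75)·(1.5) + (-0.25)·(-1.5) + (1.75)·(1.5)) / 3 = 10.5/3 = 3.5
  S[U,W] = ((-3.25)·(-0.25) + (1.75)·(3.75) + (-0.25)·(-1.25) + (1.75)·(-2.25)) / 3 = 3.75/3 = 1.25
  S[V,V] = ((-1.5)·(-1.5) + (1.5)·(1.5) + (-1.5)·(-1.5) + (1.5)·(1.5)) / 3 = 9/3 = 3
  S[V,W] = ((-1.5)·(-0.25) + (1.5)·(3.75) + (-1.5)·(-1.25) + (1.5)·(-2.25)) / 3 = 4.5/3 = 1.5
  S[W,W] = ((-0.25)·(-0.25) + (3.75)·(3.75) + (-1.25)·(-1.25) + (-2.25)·(-2.25)) / 3 = 20.75/3 = 6.9167

S is symmetric (S[j,i] = S[i,j]). Assembling:

S = [[5.5833, 3.5, 1.25],
 [3.5, 3, 1.5],
 [1.25, 1.5, 6.9167]]


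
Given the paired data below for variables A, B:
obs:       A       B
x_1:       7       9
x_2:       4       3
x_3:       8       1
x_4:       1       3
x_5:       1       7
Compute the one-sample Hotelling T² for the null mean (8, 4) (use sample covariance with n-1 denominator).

Step 1 — sample mean vector:
  mean(A) = (7 + 4 + 8 + 1 + 1) / 5 = 21/5 = 4.2
  mean(B) = (9 + 3 + 1 + 3 + 7) / 5 = 23/5 = 4.6
  x̄ = (4.2, 4.6),  deviation x̄ - mu_0 = (4.2, 4.6) - (8, 4) = (-3.8, 0.6).

Step 2 — sample covariance matrix, S[i,j] = (1/(n-1)) · Σ_k (x_{k,i} - mean_i) · (x_{k,j} - mean_j), divisor n-1 = 4:
  S[A,A] = ((2.8)·(2.8) + (-0.2)·(-0.2) + (3.8)·(3.8) + (-3.2)·(-3.2) + (-3.2)·(-3.2)) / 4 = 42.8/4 = 10.7
  S[A,B] = ((2.8)·(4.4) + (-0.2)·(-1.6) + (3.8)·(-3.6) + (-3.2)·(-1.6) + (-3.2)·(2.4)) / 4 = -3.6/4 = -0.9
  S[B,B] = ((4.4)·(4.4) + (-1.6)·(-1.6) + (-3.6)·(-3.6) + (-1.6)·(-1.6) + (2.4)·(2.4)) / 4 = 43.2/4 = 10.8
  S = [[10.7, -0.9],
 [-0.9, 10.8]].

Step 3 — invert S. det(S) = 10.7·10.8 - (-0.9)² = 114.75.
  S^{-1} = (1/det) · [[d, -b], [-b, a]] = [[0.0941, 0.0078],
 [0.0078, 0.0932]].

Step 4 — quadratic form (x̄ - mu_0)^T · S^{-1} · (x̄ - mu_0):
  S^{-1} · (x̄ - mu_0) = (-0.3529, 0.0261),
  (x̄ - mu_0)^T · [...] = (-3.8)·(-0.3529) + (0.6)·(0.0261) = 1.3569.

Step 5 — scale by n: T² = 5 · 1.3569 = 6.7843.

T² ≈ 6.7843


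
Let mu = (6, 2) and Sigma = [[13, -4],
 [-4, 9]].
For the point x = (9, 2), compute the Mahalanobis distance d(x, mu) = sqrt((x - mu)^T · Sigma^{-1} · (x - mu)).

Step 1 — centre the observation: (x - mu) = (3, 0).

Step 2 — invert Sigma. det(Sigma) = 13·9 - (-4)² = 101.
  Sigma^{-1} = (1/det) · [[d, -b], [-b, a]] = [[0.0891, 0.0396],
 [0.0396, 0.1287]].

Step 3 — form the quadratic (x - mu)^T · Sigma^{-1} · (x - mu):
  Sigma^{-1} · (x - mu) = (0.2673, 0.1188).
  (x - mu)^T · [Sigma^{-1} · (x - mu)] = (3)·(0.2673) + (0)·(0.1188) = 0.802.

Step 4 — take square root: d = √(0.802) ≈ 0.8955.

d(x, mu) = √(0.802) ≈ 0.8955


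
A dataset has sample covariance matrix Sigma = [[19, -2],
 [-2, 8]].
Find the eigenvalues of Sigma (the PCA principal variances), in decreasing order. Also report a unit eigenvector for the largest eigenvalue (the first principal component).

Step 1 — characteristic polynomial of 2×2 Sigma:
  det(Sigma - λI) = λ² - trace · λ + det = 0.
  trace = 19 + 8 = 27, det = 19·8 - (-2)² = 148.
Step 2 — discriminant:
  Δ = trace² - 4·det = 729 - 592 = 137.
Step 3 — eigenvalues:
  λ = (trace ± √Δ)/2 = (27 ± 11.7047)/2,
  λ_1 = 19.3523,  λ_2 = 7.6477.

Step 4 — unit eigenvector for λ_1: solve (Sigma - λ_1 I)v = 0. First row:
  (19 - 19.3523)·v_x + (-2)·v_y = 0, i.e. (-0.3523)·v_x + (-2)·v_y = 0,
  so v ∝ (b, λ_1 - a) = (-2, 0.3523); multiply by -1 so the first entry is positive: u = (2, -0.3523).
  ||u|| = √((2)² + (-0.3523)²) = √(4.1242) ≈ 2.0308,
  v_1 = u/||u|| ≈ (0.9848, -0.1735) (||v_1|| = 1).

λ_1 = 19.3523,  λ_2 = 7.6477;  v_1 ≈ (0.9848, -0.1735)


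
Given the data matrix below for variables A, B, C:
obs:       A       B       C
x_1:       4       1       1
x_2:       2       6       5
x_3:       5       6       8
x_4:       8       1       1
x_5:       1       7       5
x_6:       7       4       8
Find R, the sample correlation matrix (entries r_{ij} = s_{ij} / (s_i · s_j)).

Step 1 — column means:
  mean(A) = (4 + 2 + 5 + 8 + 1 + 7) / 6 = 27/6 = 4.5
  mean(B) = (1 + 6 + 6 + 1 + 7 + 4) / 6 = 25/6 = 4.1667
  mean(C) = (1 + 5 + 8 + 1 + 5 + 8) / 6 = 28/6 = 4.6667

Step 2 — sample variances and covariances s[i,j] = (1/(n-1)) · Σ_k (x_{k,i} - mean_i) · (x_{k,j} - mean_j), with n-1 = 5:
  s[A,A] = ((-0.5)·(-0.5) + (-2.5)·(-2.5) + (0.5)·(0.5) + (3.5)·(3.5) + (-3.5)·(-3.5) + (2.5)·(2.5)) / 5 = 37.5/5 = 7.5
  s[A,B] = ((-0.5)·(-3.1667) + (-2.5)·(1.8333) + (0.5)·(1.8333) + (3.5)·(-3.1667) + (-3.5)·(2.8333) + (2.5)·(-0.1667)) / 5 = -23.5/5 = -4.7
  s[A,C] = ((-0.5)·(-3.6667) + (-2.5)·(0.3333) + (0.5)·(3.3333) + (3.5)·(-3.6667) + (-3.5)·(0.3333) + (2.5)·(3.3333)) / 5 = -3/5 = -0.6
  s[B,B] = ((-3.1667)·(-3.1667) + (1.8333)·(1.8333) + (1.8333)·(1.8333) + (-3.1667)·(-3.1667) + (2.8333)·(2.8333) + (-0.1667)·(-0.1667)) / 5 = 34.8333/5 = 6.9667
  s[B,C] = ((-3.1667)·(-3.6667) + (1.8333)·(0.3333) + (1.8333)·(3.3333) + (-3.1667)·(-3.6667) + (2.8333)·(0.3333) + (-0.1667)·(3.3333)) / 5 = 30.3333/5 = 6.0667
  s[C,C] = ((-3.6667)·(-3.6667) + (0.3333)·(0.3333) + (3.3333)·(3.3333) + (-3.6667)·(-3.6667) + (0.3333)·(0.3333) + (3.3333)·(3.3333)) / 5 = 49.3333/5 = 9.8667
  Sample standard deviations s_i = √(s[i,i]):
  s(A) = √(7.5) = 2.7386
  s(B) = √(6.9667) = 2.6394
  s(C) = √(9.8667) = 3.1411

Step 3 — r_{ij} = s_{ij} / (s_i · s_j):
  r[A,A] = 1 (diagonal).
  r[A,B] = -4.7 / (2.7386 · 2.6394) = -4.7 / 7.2284 = -0.6502
  r[A,C] = -0.6 / (2.7386 · 3.1411) = -0.6 / 8.6023 = -0.0697
  r[B,B] = 1 (diagonal).
  r[B,C] = 6.0667 / (2.6394 · 3.1411) = 6.0667 / 8.2908 = 0.7317
  r[C,C] = 1 (diagonal).

R is symmetric with unit diagonal. Assembling:

R = [[1, -0.6502, -0.0697],
 [-0.6502, 1, 0.7317],
 [-0.0697, 0.7317, 1]]


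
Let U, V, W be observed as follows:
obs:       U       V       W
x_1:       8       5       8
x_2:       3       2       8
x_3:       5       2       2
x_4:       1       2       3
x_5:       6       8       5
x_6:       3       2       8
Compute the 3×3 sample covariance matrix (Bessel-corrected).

Step 1 — column means:
  mean(U) = (8 + 3 + 5 + 1 + 6 + 3) / 6 = 26/6 = 4.3333
  mean(V) = (5 + 2 + 2 + 2 + 8 + 2) / 6 = 21/6 = 3.5
  mean(W) = (8 + 8 + 2 + 3 + 5 + 8) / 6 = 34/6 = 5.6667

Step 2 — sample covariance S[i,j] = (1/(n-1)) · Σ_k (x_{k,i} - mean_i) · (x_{k,j} - mean_j), with n-1 = 5.
  S[U,U] = ((3.6667)·(3.6667) + (-1.3333)·(-1.3333) + (0.6667)·(0.6667) + (-3.3333)·(-3.3333) + (1.6667)·(1.6667) + (-1.3333)·(-1.3333)) / 5 = 31.3333/5 = 6.2667
  S[U,V] = ((3.6667)·(1.5) + (-1.3333)·(-1.5) + (0.6667)·(-1.5) + (-3.3333)·(-1.5) + (1.6667)·(4.5) + (-1.3333)·(-1.5)) / 5 = 21/5 = 4.2
  S[U,W] = ((3.6667)·(2.3333) + (-1.3333)·(2.3333) + (0.6667)·(-3.6667) + (-3.3333)·(-2.6667) + (1.6667)·(-0.6667) + (-1.3333)·(2.3333)) / 5 = 7.6667/5 = 1.5333
  S[V,V] = ((1.5)·(1.5) + (-1.5)·(-1.5) + (-1.5)·(-1.5) + (-1.5)·(-1.5) + (4.5)·(4.5) + (-1.5)·(-1.5)) / 5 = 31.5/5 = 6.3
  S[V,W] = ((1.5)·(2.3333) + (-1.5)·(2.3333) + (-1.5)·(-3.6667) + (-1.5)·(-2.6667) + (4.5)·(-0.6667) + (-1.5)·(2.3333)) / 5 = 3/5 = 0.6
  S[W,W] = ((2.3333)·(2.3333) + (2.3333)·(2.3333) + (-3.6667)·(-3.6667) + (-2.6667)·(-2.6667) + (-0.6667)·(-0.6667) + (2.3333)·(2.3333)) / 5 = 37.3333/5 = 7.4667

S is symmetric (S[j,i] = S[i,j]). Assembling:

S = [[6.2667, 4.2, 1.5333],
 [4.2, 6.3, 0.6],
 [1.5333, 0.6, 7.4667]]


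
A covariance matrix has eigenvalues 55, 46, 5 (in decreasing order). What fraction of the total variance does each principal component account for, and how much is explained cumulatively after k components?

Step 1 — total variance = trace(Sigma) = Σ λ_i = 55 + 46 + 5 = 106.

Step 2 — fraction explained by component i = λ_i / Σ λ:
  PC1: 55/106 = 0.5189
  PC2: 46/106 = 0.434
  PC3: 5/106 = 0.0472

Step 3 — cumulative fraction after k components = (λ_1 + ... + λ_k) / Σ λ:
  k = 1: 55/106 = 0.5189
  k = 2: (55 + 46)/106 = 101/106 = 0.9528
  k = 3: (55 + 46 + 5)/106 = 106/106 = 1

Summary (fraction, with percent):

explained: PC1 0.5189 (51.89%), PC2 0.434 (43.4%), PC3 0.0472 (4.72%);  cumulative: 0.5189, 0.9528, 1


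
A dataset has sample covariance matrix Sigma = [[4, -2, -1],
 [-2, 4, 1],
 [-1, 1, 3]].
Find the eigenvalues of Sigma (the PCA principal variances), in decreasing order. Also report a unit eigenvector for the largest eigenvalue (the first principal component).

Step 1 — characteristic polynomial p(λ) = det(λI - Sigma) = λ³ - tr·λ² + c_1·λ - det, where tr = trace, c_1 = sum of the principal 2×2 minors, det = det(Sigma):
  tr = 4 + 4 + 3 = 11,
  c_1 = (4·4 - (-2)²) + (4·3 - (-1)²) + (4·3 - (1)²) = 12 + 11 + 11 = 34,
  det = 4·(4·3 - (1)²) - (-2)·((-2)·3 - (1)·(-1)) + (-1)·((-2)·(1) - 4·(-1)) = 4·(11) - (-2)·(-5) + (-1)·(2) = 32.
  So p(λ) = λ³ - 11λ² + 34λ - 32.
Step 2 — look for an integer root (rational root theorem: any rational root is an integer divisor of 32). Testing λ = 2:
  p(2) = 8 - 44 + 68 - 32 = 0  ✓
  Dividing out (λ - 2): p(λ) = (λ - 2)(λ² - 9λ + 16).
Step 3 — remaining eigenvalues from the quadratic λ² - 9λ + 16 = 0:
  Δ = 9² - 4·16 = 81 - 64 = 17,  λ = (9 ± √17)/2 = (9 ± 4.1231)/2 ≈ 6.5616 or 2.4384.
  Sorted: λ_1 = 6.5616,  λ_2 = 2.4384,  λ_3 = 2  (check: sum = 11 = tr ✓).

Step 4 — unit eigenvector for λ_1 ≈ 6.5616: v spans the null space of (Sigma - λ_1 I), whose rows are
  r_1 = (-2.5616, -2, -1),  r_2 = (-2, -2.5616, 1),  r_3 = (-1, 1, -3.5616).
  v is orthogonal to every row, so take v ∝ r_1 × r_2 = ((-2)·(1) - (-1)·(-2.5616), (-1)·(-2) - (-2.5616)·(1), (-2.5616)·(-2.5616) - (-2)·(-2)) ≈ (-4.5616, 4.5616, 2.5616).
  Rescale (multiply by -1 so the first nonzero entry is positive): u = (4.5616, -4.5616, -2.5616).
  ||u|| = √((4.5616)² + (-4.5616)² + (-2.5616)²) = √(48.1771) ≈ 6.941,  v_1 = u/||u|| ≈ (0.6572, -0.6572, -0.369) (||v_1|| = 1).

λ_1 = 6.5616,  λ_2 = 2.4384,  λ_3 = 2;  v_1 ≈ (0.6572, -0.6572, -0.369)
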